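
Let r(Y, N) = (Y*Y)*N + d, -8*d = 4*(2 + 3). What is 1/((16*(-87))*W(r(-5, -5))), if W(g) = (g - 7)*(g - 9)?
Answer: -1/25556076 ≈ -3.9130e-8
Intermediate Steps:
d = -5/2 (d = -(2 + 3)/2 = -5/2 ≈ -2.5000)
r(Y, N) = -5/2 + N*Y² (r(Y, N) = (Y*Y)*N - 5/2 = Y²*N - 5/2 = N*Y² - 5/2 = -5/2 + N*Y²)
W(g) = (-9 + g)*(-7 + g) (W(g) = (-7 + g)*(-9 + g) = (-9 + g)*(-7 + g))
1/((16*(-87))*W(r(-5, -5))) = 1/((16*(-87))*(63 + (-5/2 - 5*(-5)²)² - 16*(-5/2 - 5*(-5)²))) = 1/(-1392*(63 + (-5/2 - 5*25)² - 16*(-5/2 - 5*25))) = 1/(-1392*(63 + (-5/2 - 125)² - 16*(-5/2 - 125))) = 1/(-1392*(63 + (-255/2)² - 16*(-255/2))) = 1/(-1392*(63 + 65025/4 + 2040)) = 1/(-1392*73437/4) = 1/(-25556076) = -1/25556076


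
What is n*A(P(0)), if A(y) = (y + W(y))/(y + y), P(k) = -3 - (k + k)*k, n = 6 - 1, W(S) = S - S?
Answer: 5/2 ≈ 2.5000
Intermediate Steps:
W(S) = 0
n = 5
P(k) = -3 - 2*k² (P(k) = -3 - 2*k*k = -3 - 2*k²)
A(y) = ½ (A(y) = (y + 0)/(y + y) = y/((2*y)) = y*(1/(2*y)) = ½)
n*A(P(0)) = 5*(½) = 5/2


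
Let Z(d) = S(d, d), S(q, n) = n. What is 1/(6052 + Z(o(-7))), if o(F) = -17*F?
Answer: 1/6171 ≈ 0.00016205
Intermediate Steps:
Z(d) = d
1/(6052 + Z(o(-7))) = 1/(6052 - 17*(-7)) = 1/(6052 + 119) = 1/6171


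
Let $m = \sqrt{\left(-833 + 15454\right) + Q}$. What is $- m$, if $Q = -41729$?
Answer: $- 6 i \sqrt{753} \approx - 164.65 i$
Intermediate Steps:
$m = 6 i \sqrt{753}$ ($m = \sqrt{\left(-833 + 15454\right) - 41729} = \sqrt{14621 - 41729} = \sqrt{-27108} = 6 i \sqrt{753} \approx 164.65 i$)
$- m = - 6 i \sqrt{753}$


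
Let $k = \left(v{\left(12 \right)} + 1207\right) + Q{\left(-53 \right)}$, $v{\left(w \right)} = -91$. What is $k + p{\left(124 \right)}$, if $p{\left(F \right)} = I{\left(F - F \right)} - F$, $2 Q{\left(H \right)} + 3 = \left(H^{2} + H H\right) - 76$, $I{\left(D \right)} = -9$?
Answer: $\frac{7505}{2} \approx 3752.5$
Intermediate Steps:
$Q{\left(H \right)} = - \frac{79}{2} + H^{2}$ ($Q{\left(H \right)} = - \frac{3}{2} + \frac{\left(H^{2} + H H\right) - 76}{2} = - \frac{3}{2} + \frac{\left(H^{2} + H^{2}\right) - 76}{2} = - \frac{3}{2} + \frac{2 H^{2} - 76}{2} = - \frac{3}{2} + \frac{-76 + 2 H^{2}}{2} = - \frac{3}{2} + \left(-38 + H^{2}\right) = - \frac{79}{2} + H^{2}$)
$p{\left(F \right)} = -9 - F$
$k = \frac{7771}{2}$ ($k = \left(-91 + 1207\right) - \left(\frac{79}{2} - \left(-53\right)^{2}\right) = 1116 + \left(- \frac{79}{2} + 2809\right) = 1116 + \frac{5539}{2} = \frac{7771}{2} \approx 3885.5$)
$k + p{\left(124 \right)} = \frac{7771}{2} - 133 = \frac{7505}{2}$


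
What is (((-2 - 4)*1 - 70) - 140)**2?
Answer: 46656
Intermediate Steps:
(((-2 - 4)*1 - 70) - 140)**2 = ((-6*1 - 70) - 140)**2 = ((-6 - 70) - 140)**2 = (-76 - 140)**2 = (-216)**2 = 46656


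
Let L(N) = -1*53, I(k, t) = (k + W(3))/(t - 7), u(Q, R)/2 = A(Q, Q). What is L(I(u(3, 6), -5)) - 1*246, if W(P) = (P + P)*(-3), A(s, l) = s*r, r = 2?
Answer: -299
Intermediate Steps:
A(s, l) = 2*s (A(s, l) = s*2 = 2*s)
u(Q, R) = 4*Q (u(Q, R) = 2*(2*Q) = 4*Q)
W(P) = -6*P (W(P) = (2*P)*(-3) = -6*P)
I(k, t) = (-18 + k)/(-7 + t) (I(k, t) = (k - 6*3)/(t - 7) = (k - 18)/(-7 + t) = (-18 + k)/(-7 + t))
L(N) = -53
L(I(u(3, 6), -5)) - 1*246 = -53 - 1*246 = -53 - 246 = -299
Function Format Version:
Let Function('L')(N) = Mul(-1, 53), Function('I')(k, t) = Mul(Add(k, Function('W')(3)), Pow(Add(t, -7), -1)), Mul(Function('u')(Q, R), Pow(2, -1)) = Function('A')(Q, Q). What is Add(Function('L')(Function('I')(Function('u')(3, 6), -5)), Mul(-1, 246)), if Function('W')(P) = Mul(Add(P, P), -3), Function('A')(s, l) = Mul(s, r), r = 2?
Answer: -299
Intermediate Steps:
Function('A')(s, l) = Mul(2, s) (Function('A')(s, l) = Mul(s, 2) = Mul(2, s))
Function('u')(Q, R) = Mul(4, Q) (Function('u')(Q, R) = Mul(2, Mul(2, Q)) = Mul(4, Q))
Function('W')(P) = Mul(-6, P) (Function('W')(P) = Mul(Mul(2, P), -3) = Mul(-6, P))
Function('I')(k, t) = Mul(Pow(Add(-7, t), -1), Add(-18, k)) (Function('I')(k, t) = Mul(Add(k, Mul(-6, 3)), Pow(Add(t, -7), -1)) = Mul(Add(k, -18), Pow(Add(-7, t), -1)) = Mul(Add(-18, k), Pow(Add(-7, t), -1)) = Mul(Pow(Add(-7, t), -1), Add(-18, k)))
Function('L')(N) = -53
Add(Function('L')(Function('I')(Function('u')(3, 6), -5)), Mul(-1, 246)) = Add(-53, Mul(-1, 246)) = Add(-53, -246) = -299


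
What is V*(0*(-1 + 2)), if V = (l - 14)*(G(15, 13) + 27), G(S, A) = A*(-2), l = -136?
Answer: 0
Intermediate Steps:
G(S, A) = -2*A
V = -150 (V = (-136 - 14)*(-2*13 + 27) = -150*(-26 + 27) = -150*1 = -150)
V*(0*(-1 + 2)) = -0*(-1 + 2) = -0 = -150*0 = 0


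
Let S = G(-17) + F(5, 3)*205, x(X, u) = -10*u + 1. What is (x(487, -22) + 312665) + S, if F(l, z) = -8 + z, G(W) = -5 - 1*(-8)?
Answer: 311864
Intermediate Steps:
G(W) = 3 (G(W) = -5 + 8 = 3)
x(X, u) = 1 - 10*u
S = -1022 (S = 3 + (-8 + 3)*205 = 3 - 5*205 = 3 - 1025 = -1022)
(x(487, -22) + 312665) + S = ((1 - 10*(-22)) + 312665) - 1022 = ((1 + 220) + 312665) - 1022 = (221 + 312665) - 1022 = 312886 - 1022 = 311864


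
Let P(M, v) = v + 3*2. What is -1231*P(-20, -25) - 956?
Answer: 22433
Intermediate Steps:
P(M, v) = 6 + v (P(M, v) = v + 6 = 6 + v)
-1231*P(-20, -25) - 956 = -1231*(6 - 25) - 956 = -1231*(-19) - 956 = 23389 - 956 = 22433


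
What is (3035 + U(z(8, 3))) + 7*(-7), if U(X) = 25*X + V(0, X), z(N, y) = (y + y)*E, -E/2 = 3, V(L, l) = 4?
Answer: 2090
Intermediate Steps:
E = -6 (E = -2*3 = -6)
z(N, y) = -12*y (z(N, y) = (y + y)*(-6) = (2*y)*(-6) = -12*y)
U(X) = 4 + 25*X (U(X) = 25*X + 4 = 4 + 25*X)
(3035 + U(z(8, 3))) + 7*(-7) = (3035 + (4 + 25*(-12*3))) + 7*(-7) = (3035 + (4 + 25*(-36))) - 49 = (3035 + (4 - 900)) - 49 = (3035 - 896) - 49 = 2139 - 49 = 2090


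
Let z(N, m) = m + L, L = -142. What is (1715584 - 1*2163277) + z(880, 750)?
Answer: -447085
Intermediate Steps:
z(N, m) = -142 + m (z(N, m) = m - 142 = -142 + m)
(1715584 - 1*2163277) + z(880, 750) = (1715584 - 1*2163277) + (-142 + 750) = (1715584 - 2163277) + 608 = -447693 + 608 = -447085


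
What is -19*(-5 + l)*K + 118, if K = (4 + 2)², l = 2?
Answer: 2170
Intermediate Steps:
K = 36 (K = 6² = 36)
-19*(-5 + l)*K + 118 = -19*(-5 + 2)*36 + 118 = -(-57)*36 + 118 = -19*(-108) + 118 = 2052 + 118 = 2170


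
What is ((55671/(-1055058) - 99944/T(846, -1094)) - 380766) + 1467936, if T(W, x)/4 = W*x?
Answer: 44233390317416801/40686729183 ≈ 1.0872e+6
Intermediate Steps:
T(W, x) = 4*W*x (T(W, x) = 4*(W*x) = 4*W*x)
((55671/(-1055058) - 99944/T(846, -1094)) - 380766) + 1467936 = ((55671/(-1055058) - 99944/(4*846*(-1094))) - 380766) + 1467936 = ((55671*(-1/1055058) - 99944/(-3702096)) - 380766) + 1467936 = ((-18557/351686 - 99944*(-1/3702096)) - 380766) + 1467936 = ((-18557/351686 + 12493/462762) - 380766) + 1467936 = (-1048465309/40686729183 - 380766) + 1467936 = -15492124172559487/40686729183 + 1467936 = 44233390317416801/40686729183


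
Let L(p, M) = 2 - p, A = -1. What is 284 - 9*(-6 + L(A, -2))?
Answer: 311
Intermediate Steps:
284 - 9*(-6 + L(A, -2)) = 284 - 9*(-6 + (2 - 1*(-1))) = 284 - 9*(-6 + (2 + 1)) = 284 - 9*(-6 + 3) = 284 - 9*(-3) = 284 - 1*(-27) = 284 + 27 = 311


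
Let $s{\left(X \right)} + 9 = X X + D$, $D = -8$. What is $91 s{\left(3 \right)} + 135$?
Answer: $-593$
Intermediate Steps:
$s{\left(X \right)} = -17 + X^{2}$ ($s{\left(X \right)} = -9 + \left(X X - 8\right) = -9 + \left(X^{2} - 8\right) = -9 + \left(-8 + X^{2}\right) = -17 + X^{2}$)
$91 s{\left(3 \right)} + 135 = 91 \left(-17 + 3^{2}\right) + 135 = 91 \left(-17 + 9\right) + 135 = 91 \left(-8\right) + 135 = -728 + 135 = -593$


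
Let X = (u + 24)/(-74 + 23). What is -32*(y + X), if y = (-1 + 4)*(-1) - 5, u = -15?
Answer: 4448/17 ≈ 261.65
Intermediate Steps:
y = -8 (y = 3*(-1) - 5 = -3 - 5 = -8)
X = -3/17 (X = (-15 + 24)/(-74 + 23) = 9/(-51) = 9*(-1/51) = -3/17 ≈ -0.17647)
-32*(y + X) = -32*(-8 - 3/17) = -32*(-139/17) = 4448/17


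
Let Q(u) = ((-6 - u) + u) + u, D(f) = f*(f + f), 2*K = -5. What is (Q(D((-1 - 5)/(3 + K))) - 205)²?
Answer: 5929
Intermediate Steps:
K = -5/2 (K = (½)*(-5) = -5/2 ≈ -2.5000)
D(f) = 2*f² (D(f) = f*(2*f) = 2*f²)
Q(u) = -6 + u
(Q(D((-1 - 5)/(3 + K))) - 205)² = ((-6 + 2*((-1 - 5)/(3 - 5/2))²) - 205)² = ((-6 + 2*(-6/½)²) - 205)² = ((-6 + 2*(-6*2)²) - 205)² = ((-6 + 2*(-12)²) - 205)² = ((-6 + 2*144) - 205)² = ((-6 + 288) - 205)² = (282 - 205)² = 77² = 5929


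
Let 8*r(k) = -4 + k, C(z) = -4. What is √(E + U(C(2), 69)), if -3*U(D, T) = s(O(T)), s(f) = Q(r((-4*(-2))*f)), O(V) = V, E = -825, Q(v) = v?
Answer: I*√30522/6 ≈ 29.118*I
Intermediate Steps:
r(k) = -½ + k/8 (r(k) = (-4 + k)/8 = -½ + k/8)
s(f) = -½ + f (s(f) = -½ + ((-4*(-2))*f)/8 = -½ + (8*f)/8 = -½ + f)
U(D, T) = ⅙ - T/3 (U(D, T) = -(-½ + T)/3 = ⅙ - T/3)
√(E + U(C(2), 69)) = √(-825 + (⅙ - ⅓*69)) = √(-825 + (⅙ - 23)) = √(-825 - 137/6) = √(-5087/6) = I*√30522/6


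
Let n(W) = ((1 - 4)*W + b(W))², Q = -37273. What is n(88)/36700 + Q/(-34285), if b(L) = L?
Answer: 121496563/62912975 ≈ 1.9312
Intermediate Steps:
n(W) = 4*W² (n(W) = ((1 - 4)*W + W)² = (-3*W + W)² = (-2*W)² = 4*W²)
n(88)/36700 + Q/(-34285) = (4*88²)/36700 - 37273/(-34285) = (4*7744)*(1/36700) - 37273*(-1/34285) = 30976*(1/36700) + 37273/34285 = 7744/9175 + 37273/34285 = 121496563/62912975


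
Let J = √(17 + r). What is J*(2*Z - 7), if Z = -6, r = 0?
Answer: -19*√17 ≈ -78.339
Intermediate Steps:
J = √17 (J = √(17 + 0) = √17 ≈ 4.1231)
J*(2*Z - 7) = √17*(2*(-6) - 7) = √17*(-12 - 7) = √17*(-19) = -19*√17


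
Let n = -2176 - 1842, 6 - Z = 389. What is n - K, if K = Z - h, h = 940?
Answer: -2695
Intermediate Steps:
Z = -383 (Z = 6 - 1*389 = 6 - 389 = -383)
n = -4018
K = -1323 (K = -383 - 1*940 = -383 - 940 = -1323)
n - K = -4018 - 1*(-1323) = -4018 + 1323 = -2695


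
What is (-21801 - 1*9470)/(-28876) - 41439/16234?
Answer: -344469575/234386492 ≈ -1.4697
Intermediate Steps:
(-21801 - 1*9470)/(-28876) - 41439/16234 = (-21801 - 9470)*(-1/28876) - 41439*1/16234 = -31271*(-1/28876) - 41439/16234 = 31271/28876 - 41439/16234 = -344469575/234386492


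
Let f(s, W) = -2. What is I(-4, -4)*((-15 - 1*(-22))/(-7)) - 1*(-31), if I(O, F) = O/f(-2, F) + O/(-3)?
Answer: 83/3 ≈ 27.667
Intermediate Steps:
I(O, F) = -5*O/6 (I(O, F) = O/(-2) + O/(-3) = O*(-½) + O*(-⅓) = -O/2 - O/3 = -5*O/6)
I(-4, -4)*((-15 - 1*(-22))/(-7)) - 1*(-31) = (-⅚*(-4))*((-15 - 1*(-22))/(-7)) - 1*(-31) = 10*((-15 + 22)*(-⅐))/3 + 31 = 10*(7*(-⅐))/3 + 31 = (10/3)*(-1) + 31 = -10/3 + 31 = 83/3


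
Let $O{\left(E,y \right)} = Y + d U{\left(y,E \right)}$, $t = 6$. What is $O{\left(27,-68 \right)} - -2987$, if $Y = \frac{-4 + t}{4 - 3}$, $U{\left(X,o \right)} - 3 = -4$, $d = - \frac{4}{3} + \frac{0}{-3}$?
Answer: $\frac{8971}{3} \approx 2990.3$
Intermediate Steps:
$d = - \frac{4}{3}$ ($d = \left(-4\right) \frac{1}{3} + 0 \left(- \frac{1}{3}\right) = - \frac{4}{3} + 0 = - \frac{4}{3} \approx -1.3333$)
$U{\left(X,o \right)} = -1$ ($U{\left(X,o \right)} = 3 - 4 = -1$)
$Y = 2$ ($Y = \frac{-4 + 6}{4 - 3} = \frac{2}{1} = 2 \cdot 1 = 2$)
$O{\left(E,y \right)} = \frac{10}{3}$ ($O{\left(E,y \right)} = 2 - - \frac{4}{3} = 2 + \frac{4}{3} = \frac{10}{3}$)
$O{\left(27,-68 \right)} - -2987 = \frac{10}{3} - -2987 = \frac{10}{3} + 2987 = \frac{8971}{3}$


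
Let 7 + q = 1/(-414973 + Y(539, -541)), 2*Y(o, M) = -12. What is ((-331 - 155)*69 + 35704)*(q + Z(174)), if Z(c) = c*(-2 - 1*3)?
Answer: -789742387280/414979 ≈ -1.9031e+6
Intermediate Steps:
Y(o, M) = -6 (Y(o, M) = (½)*(-12) = -6)
Z(c) = -5*c (Z(c) = c*(-2 - 3) = c*(-5) = -5*c)
q = -2904854/414979 (q = -7 + 1/(-414973 - 6) = -7 + 1/(-414979) = -7 - 1/414979 = -2904854/414979 ≈ -7.0000)
((-331 - 155)*69 + 35704)*(q + Z(174)) = ((-331 - 155)*69 + 35704)*(-2904854/414979 - 5*174) = (-486*69 + 35704)*(-2904854/414979 - 870) = (-33534 + 35704)*(-363936584/414979) = 2170*(-363936584/414979) = -789742387280/414979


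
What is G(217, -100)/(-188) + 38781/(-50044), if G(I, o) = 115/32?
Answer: -59765389/75266176 ≈ -0.79405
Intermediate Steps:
G(I, o) = 115/32 (G(I, o) = 115*(1/32) = 115/32)
G(217, -100)/(-188) + 38781/(-50044) = (115/32)/(-188) + 38781/(-50044) = (115/32)*(-1/188) + 38781*(-1/50044) = -115/6016 - 38781/50044 = -59765389/75266176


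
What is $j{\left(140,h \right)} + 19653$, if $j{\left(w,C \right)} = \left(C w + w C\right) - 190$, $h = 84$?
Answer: $42983$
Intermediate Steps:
$j{\left(w,C \right)} = -190 + 2 C w$ ($j{\left(w,C \right)} = \left(C w + C w\right) - 190 = 2 C w - 190 = -190 + 2 C w$)
$j{\left(140,h \right)} + 19653 = \left(-190 + 2 \cdot 84 \cdot 140\right) + 19653 = \left(-190 + 23520\right) + 19653 = 23330 + 19653 = 42983$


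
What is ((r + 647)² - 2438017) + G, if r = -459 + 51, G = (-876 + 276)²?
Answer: -2020896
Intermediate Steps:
G = 360000 (G = (-600)² = 360000)
r = -408
((r + 647)² - 2438017) + G = ((-408 + 647)² - 2438017) + 360000 = (239² - 2438017) + 360000 = (57121 - 2438017) + 360000 = -2380896 + 360000 = -2020896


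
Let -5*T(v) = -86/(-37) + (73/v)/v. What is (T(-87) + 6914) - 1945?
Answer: 1391452630/280053 ≈ 4968.5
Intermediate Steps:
T(v) = -86/185 - 73/(5*v**2) (T(v) = -(-86/(-37) + (73/v)/v)/5 = -(-86*(-1/37) + 73/v**2)/5 = -(86/37 + 73/v**2)/5 = -86/185 - 73/(5*v**2))
(T(-87) + 6914) - 1945 = ((-86/185 - 73/5/(-87)**2) + 6914) - 1945 = ((-86/185 - 73/5*1/7569) + 6914) - 1945 = ((-86/185 - 73/37845) + 6914) - 1945 = (-130727/280053 + 6914) - 1945 = 1936155715/280053 - 1945 = 1391452630/280053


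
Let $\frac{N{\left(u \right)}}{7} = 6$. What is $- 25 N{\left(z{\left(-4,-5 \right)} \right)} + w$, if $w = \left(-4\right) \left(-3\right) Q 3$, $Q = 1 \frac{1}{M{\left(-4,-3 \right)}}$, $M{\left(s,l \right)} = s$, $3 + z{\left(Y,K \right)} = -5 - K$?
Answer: $-1059$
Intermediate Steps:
$z{\left(Y,K \right)} = -8 - K$ ($z{\left(Y,K \right)} = -3 - \left(5 + K\right) = -8 - K$)
$Q = - \frac{1}{4}$ ($Q = 1 \frac{1}{-4} = 1 \left(- \frac{1}{4}\right) = - \frac{1}{4} \approx -0.25$)
$N{\left(u \right)} = 42$ ($N{\left(u \right)} = 7 \cdot 6 = 42$)
$w = -9$ ($w = \left(-4\right) \left(-3\right) \left(- \frac{1}{4}\right) 3 = 12 \left(- \frac{1}{4}\right) 3 = \left(-3\right) 3 = -9$)
$- 25 N{\left(z{\left(-4,-5 \right)} \right)} + w = \left(-25\right) 42 - 9 = -1050 - 9 = -1059$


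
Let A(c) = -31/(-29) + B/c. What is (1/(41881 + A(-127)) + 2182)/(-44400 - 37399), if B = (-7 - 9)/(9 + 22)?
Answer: -10433891912341/391146615581276 ≈ -0.026675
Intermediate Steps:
B = -16/31 ≈ -0.51613
A(c) = 31/29 - 16/(31*c) (A(c) = -31/(-29) - 16/(31*c) = -31*(-1/29) - 16/(31*c) = 31/29 - 16/(31*c))
(1/(41881 + A(-127)) + 2182)/(-44400 - 37399) = (1/(41881 + (1/899)*(-464 + 961*(-127))/(-127)) + 2182)/(-44400 - 37399) = (1/(41881 + (1/899)*(-1/127)*(-464 - 122047)) + 2182)/(-81799) = (1/(41881 + (1/899)*(-1/127)*(-122511)) + 2182)*(-1/81799) = (1/(41881 + 122511/114173) + 2182)*(-1/81799) = (1/(4781801924/114173) + 2182)*(-1/81799) = (114173/4781801924 + 2182)*(-1/81799) = (10433891912341/4781801924)*(-1/81799) = -10433891912341/391146615581276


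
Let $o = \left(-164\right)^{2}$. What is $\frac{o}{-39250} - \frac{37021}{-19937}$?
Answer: $\frac{458424349}{391263625} \approx 1.1716$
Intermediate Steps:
$o = 26896$
$\frac{o}{-39250} - \frac{37021}{-19937} = \frac{26896}{-39250} - \frac{37021}{-19937} = 26896 \left(- \frac{1}{39250}\right) - - \frac{37021}{19937} = - \frac{13448}{19625} + \frac{37021}{19937} = \frac{458424349}{391263625}$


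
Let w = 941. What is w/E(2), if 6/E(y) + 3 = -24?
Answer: -8469/2 ≈ -4234.5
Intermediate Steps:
E(y) = -2/9 (E(y) = 6/(-3 - 24) = 6/(-27) = 6*(-1/27) = -2/9)
w/E(2) = 941/(-2/9) = 941*(-9/2) = -8469/2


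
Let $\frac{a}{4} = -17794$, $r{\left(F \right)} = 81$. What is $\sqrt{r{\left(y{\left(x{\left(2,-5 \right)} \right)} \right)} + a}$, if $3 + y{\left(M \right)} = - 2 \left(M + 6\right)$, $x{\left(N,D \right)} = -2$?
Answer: $i \sqrt{71095} \approx 266.64 i$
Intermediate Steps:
$y{\left(M \right)} = -15 - 2 M$ ($y{\left(M \right)} = -3 - 2 \left(M + 6\right) = -3 - 2 \left(6 + M\right) = -3 - \left(12 + 2 M\right) = -15 - 2 M$)
$a = -71176$ ($a = 4 \left(-17794\right) = -71176$)
$\sqrt{r{\left(y{\left(x{\left(2,-5 \right)} \right)} \right)} + a} = \sqrt{81 - 71176} = \sqrt{-71095} = i \sqrt{71095}$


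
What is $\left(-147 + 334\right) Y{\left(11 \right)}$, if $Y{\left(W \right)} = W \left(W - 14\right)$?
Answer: $-6171$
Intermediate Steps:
$Y{\left(W \right)} = W \left(-14 + W\right)$
$\left(-147 + 334\right) Y{\left(11 \right)} = \left(-147 + 334\right) 11 \left(-14 + 11\right) = 187 \cdot 11 \left(-3\right) = 187 \left(-33\right) = -6171$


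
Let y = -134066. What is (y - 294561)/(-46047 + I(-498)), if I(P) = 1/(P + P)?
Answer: 426912492/45862813 ≈ 9.3085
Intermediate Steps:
I(P) = 1/(2*P)
(y - 294561)/(-46047 + I(-498)) = (-134066 - 294561)/(-46047 + (1/2)/(-498)) = -428627/(-46047 + (1/2)*(-1/498)) = -428627/(-46047 - 1/996) = -428627/(-45862813/996) = -428627*(-996/45862813) = 426912492/45862813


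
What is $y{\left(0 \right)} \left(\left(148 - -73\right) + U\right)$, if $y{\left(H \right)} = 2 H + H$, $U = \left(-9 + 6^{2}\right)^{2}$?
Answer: $0$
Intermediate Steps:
$U = 729$ ($U = \left(-9 + 36\right)^{2} = 27^{2} = 729$)
$y{\left(H \right)} = 3 H$
$y{\left(0 \right)} \left(\left(148 - -73\right) + U\right) = 3 \cdot 0 \left(\left(148 - -73\right) + 729\right) = 0 \left(\left(148 + 73\right) + 729\right) = 0 \left(221 + 729\right) = 0 \cdot 950 = 0$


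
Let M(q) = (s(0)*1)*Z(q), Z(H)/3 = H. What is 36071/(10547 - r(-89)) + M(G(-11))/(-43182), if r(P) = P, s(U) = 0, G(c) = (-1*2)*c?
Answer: 36071/10636 ≈ 3.3914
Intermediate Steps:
G(c) = -2*c
Z(H) = 3*H
M(q) = 0 (M(q) = (0*1)*(3*q) = 0*(3*q) = 0)
36071/(10547 - r(-89)) + M(G(-11))/(-43182) = 36071/(10547 - 1*(-89)) + 0/(-43182) = 36071/(10547 + 89) + 0*(-1/43182) = 36071/10636 + 0 = 36071/10636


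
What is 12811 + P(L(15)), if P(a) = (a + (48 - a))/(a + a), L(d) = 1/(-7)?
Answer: 12643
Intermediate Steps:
L(d) = -⅐
P(a) = 24/a (P(a) = 48/((2*a)) = 48*(1/(2*a)) = 24/a)
12811 + P(L(15)) = 12811 + 24/(-⅐) = 12811 + 24*(-7) = 12811 - 168 = 12643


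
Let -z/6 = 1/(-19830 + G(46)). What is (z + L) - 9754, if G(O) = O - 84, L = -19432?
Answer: -289933721/9934 ≈ -29186.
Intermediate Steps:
G(O) = -84 + O
z = 3/9934 (z = -6/(-19830 + (-84 + 46)) = -6/(-19830 - 38) = -6/(-19868) = -6*(-1/19868) = 3/9934 ≈ 0.00030199)
(z + L) - 9754 = (3/9934 - 19432) - 9754 = -193037485/9934 - 9754 = -289933721/9934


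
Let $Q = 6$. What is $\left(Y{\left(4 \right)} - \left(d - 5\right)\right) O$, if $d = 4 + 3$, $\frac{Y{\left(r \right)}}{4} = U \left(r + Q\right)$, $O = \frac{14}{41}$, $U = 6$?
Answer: $\frac{3332}{41} \approx 81.268$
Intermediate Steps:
$O = \frac{14}{41}$ ($O = 14 \cdot \frac{1}{41} = \frac{14}{41} \approx 0.34146$)
$Y{\left(r \right)} = 144 + 24 r$ ($Y{\left(r \right)} = 4 \cdot 6 \left(r + 6\right) = 4 \cdot 6 \left(6 + r\right) = 4 \left(36 + 6 r\right) = 144 + 24 r$)
$d = 7$
$\left(Y{\left(4 \right)} - \left(d - 5\right)\right) O = \left(\left(144 + 24 \cdot 4\right) - \left(7 - 5\right)\right) \frac{14}{41} = \left(\left(144 + 96\right) - 2\right) \frac{14}{41} = \left(240 - 2\right) \frac{14}{41} = 238 \cdot \frac{14}{41} = \frac{3332}{41}$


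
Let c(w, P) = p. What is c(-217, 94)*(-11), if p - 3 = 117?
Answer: -1320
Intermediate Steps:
p = 120 (p = 3 + 117 = 120)
c(w, P) = 120
c(-217, 94)*(-11) = 120*(-11) = -1320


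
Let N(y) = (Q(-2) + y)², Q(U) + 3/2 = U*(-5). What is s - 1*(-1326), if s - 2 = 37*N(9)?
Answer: 50637/4 ≈ 12659.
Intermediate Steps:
Q(U) = -3/2 - 5*U (Q(U) = -3/2 + U*(-5) = -3/2 - 5*U)
N(y) = (17/2 + y)² (N(y) = ((-3/2 - 5*(-2)) + y)² = ((-3/2 + 10) + y)² = (17/2 + y)²)
s = 45333/4 (s = 2 + 37*((17 + 2*9)²/4) = 2 + 37*((17 + 18)²/4) = 2 + 37*((¼)*35²) = 2 + 37*((¼)*1225) = 2 + 37*(1225/4) = 2 + 45325/4 = 45333/4 ≈ 11333.)
s - 1*(-1326) = 45333/4 - 1*(-1326) = 45333/4 + 1326 = 50637/4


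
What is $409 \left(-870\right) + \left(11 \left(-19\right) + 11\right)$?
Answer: $-356028$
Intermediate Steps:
$409 \left(-870\right) + \left(11 \left(-19\right) + 11\right) = -355830 + \left(-209 + 11\right) = -355830 - 198 = -356028$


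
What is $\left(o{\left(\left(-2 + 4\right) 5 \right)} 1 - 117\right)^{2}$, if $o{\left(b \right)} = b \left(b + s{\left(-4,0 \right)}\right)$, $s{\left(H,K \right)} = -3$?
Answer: $2209$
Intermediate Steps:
$o{\left(b \right)} = b \left(-3 + b\right)$ ($o{\left(b \right)} = b \left(b - 3\right) = b \left(-3 + b\right)$)
$\left(o{\left(\left(-2 + 4\right) 5 \right)} 1 - 117\right)^{2} = \left(\left(-2 + 4\right) 5 \left(-3 + \left(-2 + 4\right) 5\right) 1 - 117\right)^{2} = \left(2 \cdot 5 \left(-3 + 2 \cdot 5\right) 1 - 117\right)^{2} = \left(10 \left(-3 + 10\right) 1 - 117\right)^{2} = \left(10 \cdot 7 \cdot 1 - 117\right)^{2} = \left(70 \cdot 1 - 117\right)^{2} = \left(70 - 117\right)^{2} = \left(-47\right)^{2} = 2209$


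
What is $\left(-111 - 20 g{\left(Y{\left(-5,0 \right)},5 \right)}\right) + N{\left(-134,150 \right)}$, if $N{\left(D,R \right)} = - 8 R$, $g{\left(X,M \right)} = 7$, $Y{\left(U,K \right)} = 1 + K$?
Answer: $-1451$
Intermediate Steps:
$\left(-111 - 20 g{\left(Y{\left(-5,0 \right)},5 \right)}\right) + N{\left(-134,150 \right)} = \left(-111 - 140\right) - 1200 = -251 - 1200 = -1451$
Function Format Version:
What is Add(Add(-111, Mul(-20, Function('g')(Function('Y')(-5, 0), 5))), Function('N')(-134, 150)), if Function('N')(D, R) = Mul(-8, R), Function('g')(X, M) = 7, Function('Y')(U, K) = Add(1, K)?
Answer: -1451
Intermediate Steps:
Add(Add(-111, Mul(-20, Function('g')(Function('Y')(-5, 0), 5))), Function('N')(-134, 150)) = Add(Add(-111, Mul(-20, 7)), Mul(-8, 150)) = Add(Add(-111, -140), -1200) = Add(-251, -1200) = -1451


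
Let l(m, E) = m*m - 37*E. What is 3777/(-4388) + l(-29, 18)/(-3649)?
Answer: -14550173/16011812 ≈ -0.90872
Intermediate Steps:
l(m, E) = m² - 37*E
3777/(-4388) + l(-29, 18)/(-3649) = 3777/(-4388) + ((-29)² - 37*18)/(-3649) = 3777*(-1/4388) + (841 - 666)*(-1/3649) = -3777/4388 + 175*(-1/3649) = -3777/4388 - 175/3649 = -14550173/16011812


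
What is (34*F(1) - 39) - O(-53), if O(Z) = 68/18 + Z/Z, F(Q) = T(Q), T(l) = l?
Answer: -88/9 ≈ -9.7778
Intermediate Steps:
F(Q) = Q
O(Z) = 43/9 (O(Z) = 68*(1/18) + 1 = 34/9 + 1 = 43/9)
(34*F(1) - 39) - O(-53) = (34*1 - 39) - 1*43/9 = (34 - 39) - 43/9 = -5 - 43/9 = -88/9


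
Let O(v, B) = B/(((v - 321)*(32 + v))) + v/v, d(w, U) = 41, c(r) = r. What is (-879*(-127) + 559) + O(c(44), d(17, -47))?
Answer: 2361886995/21052 ≈ 1.1219e+5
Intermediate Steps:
O(v, B) = 1 + B/((-321 + v)*(32 + v)) (O(v, B) = B/(((-321 + v)*(32 + v))) + 1 = B*(1/((-321 + v)*(32 + v))) + 1 = B/((-321 + v)*(32 + v)) + 1 = 1 + B/((-321 + v)*(32 + v)))
(-879*(-127) + 559) + O(c(44), d(17, -47)) = (-879*(-127) + 559) + (10272 - 1*41 - 1*44² + 289*44)/(10272 - 1*44² + 289*44) = (111633 + 559) + (10272 - 41 - 1*1936 + 12716)/(10272 - 1*1936 + 12716) = 112192 + (10272 - 41 - 1936 + 12716)/(10272 - 1936 + 12716) = 112192 + 21011/21052 = 2361886995/21052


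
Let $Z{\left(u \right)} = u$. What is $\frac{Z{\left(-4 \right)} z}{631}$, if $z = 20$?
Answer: $- \frac{80}{631} \approx -0.12678$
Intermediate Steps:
$\frac{Z{\left(-4 \right)} z}{631} = \frac{\left(-4\right) 20}{631} = \left(-80\right) \frac{1}{631} = - \frac{80}{631}$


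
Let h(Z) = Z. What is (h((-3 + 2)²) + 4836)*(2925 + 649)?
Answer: 17287438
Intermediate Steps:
(h((-3 + 2)²) + 4836)*(2925 + 649) = ((-3 + 2)² + 4836)*(2925 + 649) = ((-1)² + 4836)*3574 = (1 + 4836)*3574 = 4837*3574 = 17287438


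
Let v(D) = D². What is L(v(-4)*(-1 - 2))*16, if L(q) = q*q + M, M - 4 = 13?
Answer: 37136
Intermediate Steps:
M = 17 (M = 4 + 13 = 17)
L(q) = 17 + q² (L(q) = q*q + 17 = q² + 17 = 17 + q²)
L(v(-4)*(-1 - 2))*16 = (17 + ((-4)²*(-1 - 2))²)*16 = (17 + (16*(-3))²)*16 = (17 + (-48)²)*16 = (17 + 2304)*16 = 2321*16 = 37136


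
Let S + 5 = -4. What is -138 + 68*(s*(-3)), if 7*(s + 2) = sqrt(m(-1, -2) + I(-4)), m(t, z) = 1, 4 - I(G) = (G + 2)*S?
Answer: 270 - 204*I*sqrt(13)/7 ≈ 270.0 - 105.08*I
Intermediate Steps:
S = -9 (S = -5 - 4 = -9)
I(G) = 22 + 9*G (I(G) = 4 - (G + 2)*(-9) = 4 - (2 + G)*(-9) = 4 - (-18 - 9*G) = 4 + (18 + 9*G) = 22 + 9*G)
s = -2 + I*sqrt(13)/7 (s = -2 + sqrt(1 + (22 + 9*(-4)))/7 = -2 + sqrt(1 + (22 - 36))/7 = -2 + sqrt(1 - 14)/7 = -2 + sqrt(-13)/7 = -2 + (I*sqrt(13))/7 = -2 + I*sqrt(13)/7 ≈ -2.0 + 0.51508*I)
-138 + 68*(s*(-3)) = -138 + 68*((-2 + I*sqrt(13)/7)*(-3)) = -138 + 68*(6 - 3*I*sqrt(13)/7) = -138 + (408 - 204*I*sqrt(13)/7) = 270 - 204*I*sqrt(13)/7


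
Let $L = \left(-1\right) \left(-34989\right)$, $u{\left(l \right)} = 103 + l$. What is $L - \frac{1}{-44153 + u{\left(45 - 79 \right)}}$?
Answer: $\frac{1542455077}{44084} \approx 34989.0$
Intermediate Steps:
$L = 34989$
$L - \frac{1}{-44153 + u{\left(45 - 79 \right)}} = 34989 - \frac{1}{-44153 + \left(103 + \left(45 - 79\right)\right)} = 34989 - \frac{1}{-44153 + \left(103 - 34\right)} = 34989 - \frac{1}{-44153 + 69} = 34989 - \frac{1}{-44084} = 34989 - - \frac{1}{44084} = 34989 + \frac{1}{44084} = \frac{1542455077}{44084}$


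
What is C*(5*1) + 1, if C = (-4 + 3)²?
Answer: 6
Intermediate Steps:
C = 1 (C = (-1)² = 1)
C*(5*1) + 1 = 1*(5*1) + 1 = 1*5 + 1 = 5 + 1 = 6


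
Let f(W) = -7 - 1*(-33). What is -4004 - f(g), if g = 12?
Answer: -4030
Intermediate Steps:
f(W) = 26 (f(W) = -7 + 33 = 26)
-4004 - f(g) = -4004 - 1*26 = -4004 - 26 = -4030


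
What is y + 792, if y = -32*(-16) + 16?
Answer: 1320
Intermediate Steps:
y = 528 (y = 512 + 16 = 528)
y + 792 = 528 + 792 = 1320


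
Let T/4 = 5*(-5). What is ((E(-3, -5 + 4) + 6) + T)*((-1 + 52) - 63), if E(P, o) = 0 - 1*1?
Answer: 1140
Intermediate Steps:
T = -100 (T = 4*(5*(-5)) = 4*(-25) = -100)
E(P, o) = -1 (E(P, o) = 0 - 1 = -1)
((E(-3, -5 + 4) + 6) + T)*((-1 + 52) - 63) = ((-1 + 6) - 100)*((-1 + 52) - 63) = (5 - 100)*(51 - 63) = -95*(-12) = 1140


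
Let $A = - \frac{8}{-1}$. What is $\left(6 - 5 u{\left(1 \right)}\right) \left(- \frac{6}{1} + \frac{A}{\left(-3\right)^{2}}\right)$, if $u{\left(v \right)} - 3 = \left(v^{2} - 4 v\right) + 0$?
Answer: $- \frac{92}{3} \approx -30.667$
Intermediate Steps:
$u{\left(v \right)} = 3 + v^{2} - 4 v$ ($u{\left(v \right)} = 3 + \left(\left(v^{2} - 4 v\right) + 0\right) = 3 + \left(v^{2} - 4 v\right) = 3 + v^{2} - 4 v$)
$A = 8$ ($A = \left(-8\right) \left(-1\right) = 8$)
$\left(6 - 5 u{\left(1 \right)}\right) \left(- \frac{6}{1} + \frac{A}{\left(-3\right)^{2}}\right) = \left(6 - 5 \left(3 + 1^{2} - 4\right)\right) \left(- \frac{6}{1} + \frac{8}{\left(-3\right)^{2}}\right) = \left(6 - 5 \left(3 + 1 - 4\right)\right) \left(\left(-6\right) 1 + \frac{8}{9}\right) = \left(6 - 0\right) \left(-6 + 8 \cdot \frac{1}{9}\right) = \left(6 + 0\right) \left(-6 + \frac{8}{9}\right) = 6 \left(- \frac{46}{9}\right) = - \frac{92}{3}$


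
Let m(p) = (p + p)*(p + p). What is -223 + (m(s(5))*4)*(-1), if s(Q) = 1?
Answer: -239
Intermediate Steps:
m(p) = 4*p**2 (m(p) = (2*p)*(2*p) = 4*p**2)
-223 + (m(s(5))*4)*(-1) = -223 + ((4*1**2)*4)*(-1) = -223 + ((4*1)*4)*(-1) = -223 + (4*4)*(-1) = -223 + 16*(-1) = -223 - 16 = -239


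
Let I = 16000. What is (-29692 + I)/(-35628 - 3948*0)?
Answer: 1141/2969 ≈ 0.38430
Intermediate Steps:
(-29692 + I)/(-35628 - 3948*0) = (-29692 + 16000)/(-35628 - 3948*0) = -13692/(-35628 + 0) = -13692/(-35628) = -13692*(-1/35628) = 1141/2969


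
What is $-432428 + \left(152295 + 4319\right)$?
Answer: $-275814$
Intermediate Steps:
$-432428 + \left(152295 + 4319\right) = -432428 + 156614 = -275814$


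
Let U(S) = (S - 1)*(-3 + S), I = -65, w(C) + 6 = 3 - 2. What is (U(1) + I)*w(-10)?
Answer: 325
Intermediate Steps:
w(C) = -5 (w(C) = -6 + (3 - 2) = -6 + 1 = -5)
U(S) = (-1 + S)*(-3 + S)
(U(1) + I)*w(-10) = ((3 + 1**2 - 4*1) - 65)*(-5) = ((3 + 1 - 4) - 65)*(-5) = (0 - 65)*(-5) = -65*(-5) = 325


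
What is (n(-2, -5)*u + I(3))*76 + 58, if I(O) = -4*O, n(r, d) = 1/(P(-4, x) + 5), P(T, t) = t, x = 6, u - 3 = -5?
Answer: -9546/11 ≈ -867.82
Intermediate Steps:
u = -2 (u = 3 - 5 = -2)
n(r, d) = 1/11 (n(r, d) = 1/(6 + 5) = 1/11)
(n(-2, -5)*u + I(3))*76 + 58 = ((1/11)*(-2) - 4*3)*76 + 58 = (-2/11 - 12)*76 + 58 = -134/11*76 + 58 = -10184/11 + 58 = -9546/11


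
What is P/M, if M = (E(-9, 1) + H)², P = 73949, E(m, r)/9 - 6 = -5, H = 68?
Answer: 73949/5929 ≈ 12.472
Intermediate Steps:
E(m, r) = 9 (E(m, r) = 54 + 9*(-5) = 54 - 45 = 9)
M = 5929 (M = (9 + 68)² = 77² = 5929)
P/M = 73949/5929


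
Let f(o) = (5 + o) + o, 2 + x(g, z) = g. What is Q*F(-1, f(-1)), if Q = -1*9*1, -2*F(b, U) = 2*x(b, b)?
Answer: -27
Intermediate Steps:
x(g, z) = -2 + g
f(o) = 5 + 2*o
F(b, U) = 2 - b (F(b, U) = -(-2 + b) = -(-4 + 2*b)/2 = 2 - b)
Q = -9 (Q = -9*1 = -9)
Q*F(-1, f(-1)) = -9*(2 - 1*(-1)) = -9*(2 + 1) = -9*3 = -27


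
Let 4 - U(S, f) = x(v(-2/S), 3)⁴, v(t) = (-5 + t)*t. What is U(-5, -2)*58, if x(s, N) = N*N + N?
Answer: -1202456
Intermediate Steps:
v(t) = t*(-5 + t)
x(s, N) = N + N² (x(s, N) = N² + N = N + N²)
U(S, f) = -20732 (U(S, f) = 4 - (3*(1 + 3))⁴ = 4 - (3*4)⁴ = 4 - 1*12⁴ = 4 - 1*20736 = 4 - 20736 = -20732)
U(-5, -2)*58 = -20732*58 = -1202456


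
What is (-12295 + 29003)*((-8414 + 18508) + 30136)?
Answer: 672162840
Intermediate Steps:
(-12295 + 29003)*((-8414 + 18508) + 30136) = 16708*(10094 + 30136) = 16708*40230 = 672162840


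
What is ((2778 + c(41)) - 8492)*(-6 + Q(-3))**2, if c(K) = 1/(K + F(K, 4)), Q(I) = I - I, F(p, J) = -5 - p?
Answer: -1028556/5 ≈ -2.0571e+5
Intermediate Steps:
Q(I) = 0
c(K) = -1/5 (c(K) = 1/(K + (-5 - K)) = 1/(-5) = -1/5)
((2778 + c(41)) - 8492)*(-6 + Q(-3))**2 = ((2778 - 1/5) - 8492)*(-6 + 0)**2 = (13889/5 - 8492)*(-6)**2 = -28571/5*36 = -1028556/5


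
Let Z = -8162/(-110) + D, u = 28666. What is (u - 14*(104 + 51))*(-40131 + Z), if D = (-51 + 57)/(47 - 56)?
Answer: -5306813184/5 ≈ -1.0614e+9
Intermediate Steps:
D = -⅔ (D = 6/(-9) = 6*(-⅑) = -⅔ ≈ -0.66667)
Z = 1103/15 (Z = -8162/(-110) - ⅔ = -8162*(-1)/110 - ⅔ = -77*(-53/55) - ⅔ = 371/5 - ⅔ = 1103/15 ≈ 73.533)
(u - 14*(104 + 51))*(-40131 + Z) = (28666 - 14*(104 + 51))*(-40131 + 1103/15) = (28666 - 14*155)*(-600862/15) = (28666 - 2170)*(-600862/15) = 26496*(-600862/15) = -5306813184/5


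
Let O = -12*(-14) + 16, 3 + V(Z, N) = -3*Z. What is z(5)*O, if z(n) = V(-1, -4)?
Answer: 0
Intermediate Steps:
V(Z, N) = -3 - 3*Z
z(n) = 0 (z(n) = -3 - 3*(-1) = -3 + 3 = 0)
O = 184 (O = 168 + 16 = 184)
z(5)*O = 0*184 = 0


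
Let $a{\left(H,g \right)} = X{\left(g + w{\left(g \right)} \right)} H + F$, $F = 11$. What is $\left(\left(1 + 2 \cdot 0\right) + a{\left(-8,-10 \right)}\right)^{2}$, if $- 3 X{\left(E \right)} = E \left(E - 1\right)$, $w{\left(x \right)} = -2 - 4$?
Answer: $\frac{4892944}{9} \approx 5.4366 \cdot 10^{5}$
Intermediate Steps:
$w{\left(x \right)} = -6$
$X{\left(E \right)} = - \frac{E \left(-1 + E\right)}{3}$ ($X{\left(E \right)} = - \frac{E \left(E - 1\right)}{3} = - \frac{E \left(-1 + E\right)}{3}$)
$a{\left(H,g \right)} = 11 + \frac{H \left(-6 + g\right) \left(7 - g\right)}{3}$ ($a{\left(H,g \right)} = \frac{\left(g - 6\right) \left(1 - \left(g - 6\right)\right)}{3} H + 11 = \frac{\left(-6 + g\right) \left(1 - \left(-6 + g\right)\right)}{3} H + 11 = \frac{\left(-6 + g\right) \left(7 - g\right)}{3} H + 11 = \frac{H \left(-6 + g\right) \left(7 - g\right)}{3} + 11 = 11 + \frac{H \left(-6 + g\right) \left(7 - g\right)}{3}$)
$\left(\left(1 + 2 \cdot 0\right) + a{\left(-8,-10 \right)}\right)^{2} = \left(\left(1 + 2 \cdot 0\right) - \left(-11 - \frac{8 \left(-7 - 10\right) \left(-6 - 10\right)}{3}\right)\right)^{2} = \left(\left(1 + 0\right) - \left(-11 - \left(- \frac{136}{3}\right) \left(-16\right)\right)\right)^{2} = \left(1 + \left(11 + \frac{2176}{3}\right)\right)^{2} = \left(1 + \frac{2209}{3}\right)^{2} = \left(\frac{2212}{3}\right)^{2} = \frac{4892944}{9}$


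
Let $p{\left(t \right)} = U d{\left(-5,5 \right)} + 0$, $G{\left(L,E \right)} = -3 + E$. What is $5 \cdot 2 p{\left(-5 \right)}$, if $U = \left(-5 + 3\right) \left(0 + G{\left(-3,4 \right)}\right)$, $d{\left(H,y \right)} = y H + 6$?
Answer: $380$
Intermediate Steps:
$d{\left(H,y \right)} = 6 + H y$ ($d{\left(H,y \right)} = H y + 6 = 6 + H y$)
$U = -2$ ($U = \left(-5 + 3\right) \left(0 + \left(-3 + 4\right)\right) = - 2 \left(0 + 1\right) = \left(-2\right) 1 = -2$)
$p{\left(t \right)} = 38$ ($p{\left(t \right)} = - 2 \left(6 - 25\right) + 0 = \left(-2\right) \left(-19\right) + 0 = 38 + 0 = 38$)
$5 \cdot 2 p{\left(-5 \right)} = 5 \cdot 2 \cdot 38 = 10 \cdot 38 = 380$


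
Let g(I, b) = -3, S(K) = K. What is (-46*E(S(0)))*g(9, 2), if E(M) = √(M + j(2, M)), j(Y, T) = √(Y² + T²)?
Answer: 138*√2 ≈ 195.16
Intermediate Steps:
j(Y, T) = √(T² + Y²)
E(M) = √(M + √(4 + M²)) (E(M) = √(M + √(M² + 2²)) = √(M + √(M² + 4)) = √(M + √(4 + M²)))
(-46*E(S(0)))*g(9, 2) = -46*√(0 + √(4 + 0²))*(-3) = -46*√(0 + √(4 + 0))*(-3) = -46*√(0 + √4)*(-3) = -46*√(0 + 2)*(-3) = -46*√2*(-3) = 138*√2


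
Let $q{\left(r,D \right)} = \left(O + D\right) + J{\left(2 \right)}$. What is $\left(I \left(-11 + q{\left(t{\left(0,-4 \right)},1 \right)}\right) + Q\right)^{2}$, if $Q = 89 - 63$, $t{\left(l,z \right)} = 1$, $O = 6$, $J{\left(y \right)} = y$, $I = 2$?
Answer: $484$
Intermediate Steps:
$Q = 26$ ($Q = 89 - 63 = 26$)
$q{\left(r,D \right)} = 8 + D$ ($q{\left(r,D \right)} = \left(6 + D\right) + 2 = 8 + D$)
$\left(I \left(-11 + q{\left(t{\left(0,-4 \right)},1 \right)}\right) + Q\right)^{2} = \left(2 \left(-11 + \left(8 + 1\right)\right) + 26\right)^{2} = \left(2 \left(-11 + 9\right) + 26\right)^{2} = \left(2 \left(-2\right) + 26\right)^{2} = \left(-4 + 26\right)^{2} = 22^{2} = 484$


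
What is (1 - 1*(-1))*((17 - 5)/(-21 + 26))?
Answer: 24/5 ≈ 4.8000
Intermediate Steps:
(1 - 1*(-1))*((17 - 5)/(-21 + 26)) = (1 + 1)*(12/5) = 2*(12*(⅕)) = 2*(12/5) = 24/5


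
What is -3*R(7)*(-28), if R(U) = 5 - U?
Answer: -168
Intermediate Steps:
-3*R(7)*(-28) = -3*(5 - 1*7)*(-28) = -3*(5 - 7)*(-28) = -3*(-2)*(-28) = 6*(-28) = -168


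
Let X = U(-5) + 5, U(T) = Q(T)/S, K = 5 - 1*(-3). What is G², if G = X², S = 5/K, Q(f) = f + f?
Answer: 14641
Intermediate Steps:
K = 8 (K = 5 + 3 = 8)
Q(f) = 2*f
S = 5/8 ≈ 0.62500
U(T) = 16*T/5 (U(T) = (2*T)/(5/8) = (2*T)*(8/5) = 16*T/5)
X = -11 (X = (16/5)*(-5) + 5 = -16 + 5 = -11)
G = 121 (G = (-11)² = 121)
G² = 121² = 14641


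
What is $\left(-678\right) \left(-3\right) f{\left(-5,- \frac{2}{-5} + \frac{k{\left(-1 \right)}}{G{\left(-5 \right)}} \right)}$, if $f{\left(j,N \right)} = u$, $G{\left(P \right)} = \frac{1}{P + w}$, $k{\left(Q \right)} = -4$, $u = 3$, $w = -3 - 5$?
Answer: $6102$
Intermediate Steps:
$w = -8$ ($w = -3 - 5 = -8$)
$G{\left(P \right)} = \frac{1}{-8 + P}$ ($G{\left(P \right)} = \frac{1}{P - 8} = \frac{1}{-8 + P}$)
$f{\left(j,N \right)} = 3$
$\left(-678\right) \left(-3\right) f{\left(-5,- \frac{2}{-5} + \frac{k{\left(-1 \right)}}{G{\left(-5 \right)}} \right)} = \left(-678\right) \left(-3\right) 3 = 2034 \cdot 3 = 6102$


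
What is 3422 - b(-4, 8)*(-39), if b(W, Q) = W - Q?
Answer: 2954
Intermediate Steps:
3422 - b(-4, 8)*(-39) = 3422 - (-4 - 1*8)*(-39) = 3422 - (-4 - 8)*(-39) = 3422 - (-12)*(-39) = 3422 - 1*468 = 3422 - 468 = 2954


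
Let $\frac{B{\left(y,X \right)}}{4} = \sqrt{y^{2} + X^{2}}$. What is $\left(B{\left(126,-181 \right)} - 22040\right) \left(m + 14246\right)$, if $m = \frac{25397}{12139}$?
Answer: $- \frac{3811985305640}{12139} + \frac{691830364 \sqrt{48637}}{12139} \approx -3.0146 \cdot 10^{8}$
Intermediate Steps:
$B{\left(y,X \right)} = 4 \sqrt{X^{2} + y^{2}}$ ($B{\left(y,X \right)} = 4 \sqrt{y^{2} + X^{2}} = 4 \sqrt{X^{2} + y^{2}}$)
$m = \frac{25397}{12139}$ ($m = 25397 \cdot \frac{1}{12139} = \frac{25397}{12139} \approx 2.0922$)
$\left(B{\left(126,-181 \right)} - 22040\right) \left(m + 14246\right) = \left(4 \sqrt{\left(-181\right)^{2} + 126^{2}} - 22040\right) \left(\frac{25397}{12139} + 14246\right) = \left(4 \sqrt{32761 + 15876} - 22040\right) \frac{172957591}{12139} = \left(4 \sqrt{48637} - 22040\right) \frac{172957591}{12139} = \left(-22040 + 4 \sqrt{48637}\right) \frac{172957591}{12139} = - \frac{3811985305640}{12139} + \frac{691830364 \sqrt{48637}}{12139}$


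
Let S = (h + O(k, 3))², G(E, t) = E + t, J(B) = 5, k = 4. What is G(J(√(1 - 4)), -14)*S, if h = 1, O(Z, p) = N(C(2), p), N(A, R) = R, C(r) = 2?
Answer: -144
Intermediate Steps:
O(Z, p) = p
S = 16 (S = (1 + 3)² = 4² = 16)
G(J(√(1 - 4)), -14)*S = (5 - 14)*16 = -9*16 = -144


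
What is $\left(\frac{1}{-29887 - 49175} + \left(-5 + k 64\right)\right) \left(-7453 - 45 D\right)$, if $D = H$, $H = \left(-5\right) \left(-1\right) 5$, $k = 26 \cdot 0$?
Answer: $\frac{1695488879}{39531} \approx 42890.0$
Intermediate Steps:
$k = 0$
$H = 25$ ($H = 5 \cdot 5 = 25$)
$D = 25$
$\left(\frac{1}{-29887 - 49175} + \left(-5 + k 64\right)\right) \left(-7453 - 45 D\right) = \left(\frac{1}{-29887 - 49175} + \left(-5 + 0 \cdot 64\right)\right) \left(-7453 - 1125\right) = \left(\frac{1}{-79062} + \left(-5 + 0\right)\right) \left(-7453 - 1125\right) = \left(- \frac{1}{79062} - 5\right) \left(-8578\right) = \left(- \frac{395311}{79062}\right) \left(-8578\right) = \frac{1695488879}{39531}$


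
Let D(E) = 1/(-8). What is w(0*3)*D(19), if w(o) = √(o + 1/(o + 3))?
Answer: -√3/24 ≈ -0.072169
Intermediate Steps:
D(E) = -⅛
w(o) = √(o + 1/(3 + o))
w(0*3)*D(19) = √((1 + (0*3)*(3 + 0*3))/(3 + 0*3))*(-⅛) = √((1 + 0*(3 + 0))/(3 + 0))*(-⅛) = √((1 + 0*3)/3)*(-⅛) = √((1 + 0)/3)*(-⅛) = √((⅓)*1)*(-⅛) = √(⅓)*(-⅛) = (√3/3)*(-⅛) = -√3/24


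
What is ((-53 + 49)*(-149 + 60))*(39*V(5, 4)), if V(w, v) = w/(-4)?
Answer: -17355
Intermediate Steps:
V(w, v) = -w/4 (V(w, v) = w*(-1/4) = -w/4)
((-53 + 49)*(-149 + 60))*(39*V(5, 4)) = ((-53 + 49)*(-149 + 60))*(39*(-1/4*5)) = (-4*(-89))*(39*(-5/4)) = 356*(-195/4) = -17355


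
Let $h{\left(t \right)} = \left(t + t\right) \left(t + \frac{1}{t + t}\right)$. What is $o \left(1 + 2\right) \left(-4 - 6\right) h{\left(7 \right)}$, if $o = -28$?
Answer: $83160$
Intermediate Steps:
$h{\left(t \right)} = 2 t \left(t + \frac{1}{2 t}\right)$
$o \left(1 + 2\right) \left(-4 - 6\right) h{\left(7 \right)} = - 28 \left(1 + 2\right) \left(-4 - 6\right) \left(1 + 2 \cdot 7^{2}\right) = - 28 \cdot 3 \left(-4 - 6\right) \left(1 + 2 \cdot 49\right) = - 28 \cdot 3 \left(-10\right) \left(1 + 98\right) = \left(-28\right) \left(-30\right) 99 = 840 \cdot 99 = 83160$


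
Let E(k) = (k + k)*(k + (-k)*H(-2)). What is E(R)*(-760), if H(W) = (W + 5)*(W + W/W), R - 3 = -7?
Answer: -97280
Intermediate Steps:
R = -4 (R = 3 - 7 = -4)
H(W) = (1 + W)*(5 + W) (H(W) = (5 + W)*(W + 1) = (5 + W)*(1 + W) = (1 + W)*(5 + W))
E(k) = 8*k² (E(k) = (k + k)*(k + (-k)*(5 + (-2)² + 6*(-2))) = (2*k)*(k + (-k)*(5 + 4 - 12)) = (2*k)*(k - k*(-3)) = (2*k)*(k + 3*k) = (2*k)*(4*k) = 8*k²)
E(R)*(-760) = (8*(-4)²)*(-760) = (8*16)*(-760) = 128*(-760) = -97280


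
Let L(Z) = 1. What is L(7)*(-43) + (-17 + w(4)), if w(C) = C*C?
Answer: -44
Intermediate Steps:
w(C) = C**2
L(7)*(-43) + (-17 + w(4)) = 1*(-43) + (-17 + 4**2) = -43 + (-17 + 16) = -43 - 1 = -44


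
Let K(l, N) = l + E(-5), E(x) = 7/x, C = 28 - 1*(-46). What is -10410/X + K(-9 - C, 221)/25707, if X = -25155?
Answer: 9832844/23950355 ≈ 0.41055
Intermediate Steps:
C = 74 (C = 28 + 46 = 74)
K(l, N) = -7/5 + l (K(l, N) = l + 7/(-5) = l + 7*(-⅕) = l - 7/5 = -7/5 + l)
-10410/X + K(-9 - C, 221)/25707 = -10410/(-25155) + (-7/5 + (-9 - 1*74))/25707 = -10410*(-1/25155) + (-7/5 + (-9 - 74))*(1/25707) = 694/1677 + (-7/5 - 83)*(1/25707) = 694/1677 - 422/5*1/25707 = 694/1677 - 422/128535 = 9832844/23950355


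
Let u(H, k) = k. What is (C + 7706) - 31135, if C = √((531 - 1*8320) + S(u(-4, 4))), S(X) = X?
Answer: -23429 + 3*I*√865 ≈ -23429.0 + 88.233*I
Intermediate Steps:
C = 3*I*√865 (C = √((531 - 1*8320) + 4) = √((531 - 8320) + 4) = √(-7789 + 4) = √(-7785) = 3*I*√865 ≈ 88.233*I)
(C + 7706) - 31135 = (3*I*√865 + 7706) - 31135 = (7706 + 3*I*√865) - 31135 = -23429 + 3*I*√865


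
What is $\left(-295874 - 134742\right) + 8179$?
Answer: $-422437$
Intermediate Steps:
$\left(-295874 - 134742\right) + 8179 = -430616 + 8179 = -422437$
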